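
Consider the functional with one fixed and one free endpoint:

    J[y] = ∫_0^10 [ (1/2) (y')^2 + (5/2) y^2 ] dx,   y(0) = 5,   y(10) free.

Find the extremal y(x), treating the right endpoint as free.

The Lagrangian L = (1/2) (y')^2 + (5/2) y^2 gives
    ∂L/∂y = 5 y,   ∂L/∂y' = y'.
Euler-Lagrange: y'' − 5 y = 0.
With k = sqrt(5), the general solution is
    y(x) = A cosh(sqrt(5) x) + B sinh(sqrt(5) x).
Fixed left endpoint y(0) = 5 ⇒ A = 5.
The right endpoint x = 10 is free, so the natural (transversality) condition is ∂L/∂y' |_{x=10} = 0, i.e. y'(10) = 0.
Compute y'(x) = A k sinh(k x) + B k cosh(k x), so
    y'(10) = A k sinh(k·10) + B k cosh(k·10) = 0
    ⇒ B = −A tanh(k·10) = − 5 tanh(sqrt(5)·10).
Therefore the extremal is
    y(x) = 5 cosh(sqrt(5) x) − 5 tanh(sqrt(5)·10) sinh(sqrt(5) x).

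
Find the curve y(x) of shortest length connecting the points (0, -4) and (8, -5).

Arc-length functional: J[y] = ∫ sqrt(1 + (y')^2) dx.
Lagrangian L = sqrt(1 + (y')^2) has no explicit y dependence, so ∂L/∂y = 0 and the Euler-Lagrange equation gives
    d/dx( y' / sqrt(1 + (y')^2) ) = 0  ⇒  y' / sqrt(1 + (y')^2) = const.
Hence y' is constant, so y(x) is affine.
Fitting the endpoints (0, -4) and (8, -5):
    slope m = ((-5) − (-4)) / (8 − 0) = -1/8,
    intercept c = (-4) − m·0 = -4.
Extremal: y(x) = (-1/8) x - 4.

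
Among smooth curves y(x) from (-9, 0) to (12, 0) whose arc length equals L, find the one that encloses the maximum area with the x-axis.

Set up the augmented Lagrangian using a multiplier λ for the length constraint:
    F(y, y') = y − λ sqrt(1 + y'^2).
F has no explicit x dependence, so the Beltrami identity yields a first integral
    F − y' ∂F/∂y' = C.
Compute ∂F/∂y' = −λ y' / sqrt(1 + y'^2). Then
    y − λ sqrt(1 + y'^2) + λ y'^2 / sqrt(1 + y'^2) = C
    ⇒  y − λ / sqrt(1 + y'^2) = C.
Solving for y' and integrating gives
    (x − a)^2 + (y − b)^2 = λ^2,
a circular arc of radius λ. The constants a, b are determined by the endpoint conditions y(-9) = y(12) = 0, and λ is fixed implicitly by the length constraint
    ∫_{-9}^{12} sqrt(1 + y'^2) dx = L.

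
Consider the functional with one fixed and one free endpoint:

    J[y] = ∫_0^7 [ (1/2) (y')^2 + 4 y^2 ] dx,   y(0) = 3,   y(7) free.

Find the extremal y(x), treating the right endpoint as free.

The Lagrangian L = (1/2) (y')^2 + 4 y^2 gives
    ∂L/∂y = 8 y,   ∂L/∂y' = y'.
Euler-Lagrange: y'' − 8 y = 0.
With k = sqrt(8), the general solution is
    y(x) = A cosh(sqrt(8) x) + B sinh(sqrt(8) x).
Fixed left endpoint y(0) = 3 ⇒ A = 3.
The right endpoint x = 7 is free, so the natural (transversality) condition is ∂L/∂y' |_{x=7} = 0, i.e. y'(7) = 0.
Compute y'(x) = A k sinh(k x) + B k cosh(k x), so
    y'(7) = A k sinh(k·7) + B k cosh(k·7) = 0
    ⇒ B = −A tanh(k·7) = − 3 tanh(sqrt(8)·7).
Therefore the extremal is
    y(x) = 3 cosh(sqrt(8) x) − 3 tanh(sqrt(8)·7) sinh(sqrt(8) x).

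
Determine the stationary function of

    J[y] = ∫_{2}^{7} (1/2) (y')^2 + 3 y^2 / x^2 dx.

The Lagrangian is L = (1/2) (y')^2 + 3 y^2 / x^2.
Compute ∂L/∂y = 6y/x^2, ∂L/∂y' = y'.
The Euler-Lagrange equation d/dx(∂L/∂y') − ∂L/∂y = 0 reduces to
    y'' − 6/x^2 · y = 0  (x > 0).
Its general solution is
    y(x) = A x^3 + B x^(-2),
with A, B fixed by the endpoint conditions.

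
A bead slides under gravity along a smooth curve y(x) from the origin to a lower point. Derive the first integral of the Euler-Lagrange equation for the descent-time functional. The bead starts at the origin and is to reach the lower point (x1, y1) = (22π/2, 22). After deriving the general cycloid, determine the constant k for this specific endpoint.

The Lagrangian L = sqrt((1 + y'^2) / y) has no explicit x dependence, so the Beltrami identity applies:
    L − y' ∂L/∂y' = C.
Compute ∂L/∂y' = y' / sqrt(y (1 + y'^2)).
Substitute:
    sqrt((1 + y'^2)/y) − y'·y' / sqrt(y (1 + y'^2))
    = (1 + y'^2) / sqrt(y (1 + y'^2)) − y'^2 / sqrt(y (1 + y'^2))
    = 1 / sqrt(y (1 + y'^2)) = C.
Squaring and rearranging gives the first integral
    y (1 + y'^2) = 1/C^2 =: k   (constant).
Solving this first-order ODE by the substitution
    y = (k/2)(1 − cos θ)
yields the cycloid parameterisation
    x(θ) = (k/2)(θ − sin θ),   y(θ) = (k/2)(1 − cos θ).
The constant k is fixed by the endpoint condition.
Now fit the given lower endpoint (x1, y1) = (22π/2, 22). At the bottom of the first arch (θ = π), the parametric equations give
    y(π) = (k/2)(1 − cos π) = k,
    x(π) = (k/2)(π − sin π) = kπ/2.
Matching y(π) = 22 gives k = 22, consistent with x(π) = 22π/2. Therefore the specific cycloid is
    x(θ) = (22/2)(θ − sin θ),   y(θ) = (22/2)(1 − cos θ).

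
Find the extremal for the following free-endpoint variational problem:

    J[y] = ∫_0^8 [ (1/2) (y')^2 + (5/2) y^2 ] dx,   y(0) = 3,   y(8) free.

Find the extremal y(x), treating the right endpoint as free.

The Lagrangian L = (1/2) (y')^2 + (5/2) y^2 gives
    ∂L/∂y = 5 y,   ∂L/∂y' = y'.
Euler-Lagrange: y'' − 5 y = 0.
With k = sqrt(5), the general solution is
    y(x) = A cosh(sqrt(5) x) + B sinh(sqrt(5) x).
Fixed left endpoint y(0) = 3 ⇒ A = 3.
The right endpoint x = 8 is free, so the natural (transversality) condition is ∂L/∂y' |_{x=8} = 0, i.e. y'(8) = 0.
Compute y'(x) = A k sinh(k x) + B k cosh(k x), so
    y'(8) = A k sinh(k·8) + B k cosh(k·8) = 0
    ⇒ B = −A tanh(k·8) = − 3 tanh(sqrt(5)·8).
Therefore the extremal is
    y(x) = 3 cosh(sqrt(5) x) − 3 tanh(sqrt(5)·8) sinh(sqrt(5) x).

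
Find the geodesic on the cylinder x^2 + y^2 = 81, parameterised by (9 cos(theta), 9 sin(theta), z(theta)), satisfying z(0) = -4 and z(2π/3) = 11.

Parameterise the cylinder of radius R = 9 as
    r(θ) = (9 cos θ, 9 sin θ, z(θ)).
The arc-length element is
    ds = sqrt(81 + (dz/dθ)^2) dθ,
so the Lagrangian is L = sqrt(81 + z'^2).
L depends on z' only, not on z or θ, so ∂L/∂z = 0 and
    ∂L/∂z' = z' / sqrt(81 + z'^2).
The Euler-Lagrange equation gives
    d/dθ( z' / sqrt(81 + z'^2) ) = 0,
so z' is constant. Integrating once:
    z(θ) = a θ + b,
a helix on the cylinder (a straight line when the cylinder is unrolled). The constants a, b are determined by the endpoint conditions.
With endpoint conditions z(0) = -4 and z(2π/3) = 11: from z(0) = b we get b = -4, and a·2π/3 + -4 = 11 gives a = 45/(2π), so
    z(θ) = (45/(2π)) θ − 4.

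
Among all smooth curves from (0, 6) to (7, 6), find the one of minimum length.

Arc-length functional: J[y] = ∫ sqrt(1 + (y')^2) dx.
Lagrangian L = sqrt(1 + (y')^2) has no explicit y dependence, so ∂L/∂y = 0 and the Euler-Lagrange equation gives
    d/dx( y' / sqrt(1 + (y')^2) ) = 0  ⇒  y' / sqrt(1 + (y')^2) = const.
Hence y' is constant, so y(x) is affine.
Fitting the endpoints (0, 6) and (7, 6):
    slope m = (6 − 6) / (7 − 0) = 0,
    intercept c = 6 − m·0 = 6.
Extremal: y(x) = 6.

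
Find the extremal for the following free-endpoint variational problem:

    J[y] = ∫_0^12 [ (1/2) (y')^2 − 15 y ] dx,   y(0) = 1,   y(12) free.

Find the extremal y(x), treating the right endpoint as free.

The Lagrangian L = (1/2) (y')^2 − 15 y gives
    ∂L/∂y = −15,   ∂L/∂y' = y'.
Euler-Lagrange: d/dx(y') − (−15) = 0, i.e. y'' + 15 = 0, so
    y(x) = −(15/2) x^2 + C1 x + C2.
Fixed left endpoint y(0) = 1 ⇒ C2 = 1.
The right endpoint x = 12 is free, so the natural (transversality) condition is ∂L/∂y' |_{x=12} = 0, i.e. y'(12) = 0.
Compute y'(x) = −15 x + C1, so y'(12) = −180 + C1 = 0 ⇒ C1 = 180.
Therefore the extremal is
    y(x) = −(15/2) x^2 + 180 x + 1.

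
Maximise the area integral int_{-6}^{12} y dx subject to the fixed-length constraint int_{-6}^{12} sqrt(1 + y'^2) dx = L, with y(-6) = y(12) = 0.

Set up the augmented Lagrangian using a multiplier λ for the length constraint:
    F(y, y') = y − λ sqrt(1 + y'^2).
F has no explicit x dependence, so the Beltrami identity yields a first integral
    F − y' ∂F/∂y' = C.
Compute ∂F/∂y' = −λ y' / sqrt(1 + y'^2). Then
    y − λ sqrt(1 + y'^2) + λ y'^2 / sqrt(1 + y'^2) = C
    ⇒  y − λ / sqrt(1 + y'^2) = C.
Solving for y' and integrating gives
    (x − a)^2 + (y − b)^2 = λ^2,
a circular arc of radius λ. The constants a, b are determined by the endpoint conditions y(-6) = y(12) = 0, and λ is fixed implicitly by the length constraint
    ∫_{-6}^{12} sqrt(1 + y'^2) dx = L.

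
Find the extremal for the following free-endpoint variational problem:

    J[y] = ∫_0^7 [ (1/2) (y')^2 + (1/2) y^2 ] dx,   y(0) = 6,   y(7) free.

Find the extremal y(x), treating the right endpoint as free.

The Lagrangian L = (1/2) (y')^2 + (1/2) y^2 gives
    ∂L/∂y = 1 y,   ∂L/∂y' = y'.
Euler-Lagrange: y'' − y = 0.
With k = 1, the general solution is
    y(x) = A cosh(x) + B sinh(x).
Fixed left endpoint y(0) = 6 ⇒ A = 6.
The right endpoint x = 7 is free, so the natural (transversality) condition is ∂L/∂y' |_{x=7} = 0, i.e. y'(7) = 0.
Compute y'(x) = A k sinh(k x) + B k cosh(k x), so
    y'(7) = A k sinh(k·7) + B k cosh(k·7) = 0
    ⇒ B = −A tanh(k·7) = − 6 tanh(1·7).
Therefore the extremal is
    y(x) = 6 cosh(1 x) − 6 tanh(1·7) sinh(1 x).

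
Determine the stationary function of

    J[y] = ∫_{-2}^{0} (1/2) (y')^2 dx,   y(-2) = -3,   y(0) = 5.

The Lagrangian is L = (1/2) (y')^2.
Compute ∂L/∂y = 0, ∂L/∂y' = y'.
The Euler-Lagrange equation d/dx(∂L/∂y') − ∂L/∂y = 0 reduces to
    y'' = 0.
Its general solution is
    y(x) = A x + B,
with A, B fixed by the endpoint conditions.
Applying the endpoint conditions y(-2) = -3 and y(0) = 5: solve A·-2 + B = -3 and A·0 + B = 5. Subtracting gives A(0 − -2) = 5 − -3, so A = 4, and B = -3 − A·-2 = 5. Therefore
    y(x) = 4 x + 5.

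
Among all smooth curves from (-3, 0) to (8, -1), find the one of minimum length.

Arc-length functional: J[y] = ∫ sqrt(1 + (y')^2) dx.
Lagrangian L = sqrt(1 + (y')^2) has no explicit y dependence, so ∂L/∂y = 0 and the Euler-Lagrange equation gives
    d/dx( y' / sqrt(1 + (y')^2) ) = 0  ⇒  y' / sqrt(1 + (y')^2) = const.
Hence y' is constant, so y(x) is affine.
Fitting the endpoints (-3, 0) and (8, -1):
    slope m = ((-1) − 0) / (8 − (-3)) = -1/11,
    intercept c = 0 − m·(-3) = -3/11.
Extremal: y(x) = (-1/11) x - 3/11.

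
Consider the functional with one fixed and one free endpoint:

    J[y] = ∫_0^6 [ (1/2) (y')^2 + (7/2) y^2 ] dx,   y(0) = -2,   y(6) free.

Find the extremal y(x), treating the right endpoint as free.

The Lagrangian L = (1/2) (y')^2 + (7/2) y^2 gives
    ∂L/∂y = 7 y,   ∂L/∂y' = y'.
Euler-Lagrange: y'' − 7 y = 0.
With k = sqrt(7), the general solution is
    y(x) = A cosh(sqrt(7) x) + B sinh(sqrt(7) x).
Fixed left endpoint y(0) = -2 ⇒ A = -2.
The right endpoint x = 6 is free, so the natural (transversality) condition is ∂L/∂y' |_{x=6} = 0, i.e. y'(6) = 0.
Compute y'(x) = A k sinh(k x) + B k cosh(k x), so
    y'(6) = A k sinh(k·6) + B k cosh(k·6) = 0
    ⇒ B = −A tanh(k·6) = 2 tanh(sqrt(7)·6).
Therefore the extremal is
    y(x) = −2 cosh(sqrt(7) x) + 2 tanh(sqrt(7)·6) sinh(sqrt(7) x).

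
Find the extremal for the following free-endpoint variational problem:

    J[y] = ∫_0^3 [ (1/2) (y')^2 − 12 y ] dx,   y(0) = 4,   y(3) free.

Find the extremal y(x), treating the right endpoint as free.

The Lagrangian L = (1/2) (y')^2 − 12 y gives
    ∂L/∂y = −12,   ∂L/∂y' = y'.
Euler-Lagrange: d/dx(y') − (−12) = 0, i.e. y'' + 12 = 0, so
    y(x) = −(12/2) x^2 + C1 x + C2.
Fixed left endpoint y(0) = 4 ⇒ C2 = 4.
The right endpoint x = 3 is free, so the natural (transversality) condition is ∂L/∂y' |_{x=3} = 0, i.e. y'(3) = 0.
Compute y'(x) = −12 x + C1, so y'(3) = −36 + C1 = 0 ⇒ C1 = 36.
Therefore the extremal is
    y(x) = −6 x^2 + 36 x + 4.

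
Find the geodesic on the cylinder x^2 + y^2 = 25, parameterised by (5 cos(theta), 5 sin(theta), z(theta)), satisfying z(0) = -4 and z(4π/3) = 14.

Parameterise the cylinder of radius R = 5 as
    r(θ) = (5 cos θ, 5 sin θ, z(θ)).
The arc-length element is
    ds = sqrt(25 + (dz/dθ)^2) dθ,
so the Lagrangian is L = sqrt(25 + z'^2).
L depends on z' only, not on z or θ, so ∂L/∂z = 0 and
    ∂L/∂z' = z' / sqrt(25 + z'^2).
The Euler-Lagrange equation gives
    d/dθ( z' / sqrt(25 + z'^2) ) = 0,
so z' is constant. Integrating once:
    z(θ) = a θ + b,
a helix on the cylinder (a straight line when the cylinder is unrolled). The constants a, b are determined by the endpoint conditions.
With endpoint conditions z(0) = -4 and z(4π/3) = 14: from z(0) = b we get b = -4, and a·4π/3 + -4 = 14 gives a = 27/(2π), so
    z(θ) = (27/(2π)) θ − 4.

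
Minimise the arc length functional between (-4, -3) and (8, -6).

Arc-length functional: J[y] = ∫ sqrt(1 + (y')^2) dx.
Lagrangian L = sqrt(1 + (y')^2) has no explicit y dependence, so ∂L/∂y = 0 and the Euler-Lagrange equation gives
    d/dx( y' / sqrt(1 + (y')^2) ) = 0  ⇒  y' / sqrt(1 + (y')^2) = const.
Hence y' is constant, so y(x) is affine.
Fitting the endpoints (-4, -3) and (8, -6):
    slope m = ((-6) − (-3)) / (8 − (-4)) = -1/4,
    intercept c = (-3) − m·(-4) = -4.
Extremal: y(x) = (-1/4) x - 4.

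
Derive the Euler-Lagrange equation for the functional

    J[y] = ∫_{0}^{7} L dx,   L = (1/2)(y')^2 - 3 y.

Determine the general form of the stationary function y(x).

The Lagrangian is L = (1/2)(y')^2 - 3 y.
∂L/∂y = -3.
∂L/∂y' = y'.
The Euler-Lagrange equation d/dx(∂L/∂y') − ∂L/∂y = 0 becomes:
    y'' + 3 = 0
General solution: y(x) = -(3/2) x^2 + A x + B, where A and B are arbitrary constants fixed by the endpoint conditions.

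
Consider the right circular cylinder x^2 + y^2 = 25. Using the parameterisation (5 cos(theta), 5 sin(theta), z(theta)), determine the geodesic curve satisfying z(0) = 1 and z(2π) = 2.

Parameterise the cylinder of radius R = 5 as
    r(θ) = (5 cos θ, 5 sin θ, z(θ)).
The arc-length element is
    ds = sqrt(25 + (dz/dθ)^2) dθ,
so the Lagrangian is L = sqrt(25 + z'^2).
L depends on z' only, not on z or θ, so ∂L/∂z = 0 and
    ∂L/∂z' = z' / sqrt(25 + z'^2).
The Euler-Lagrange equation gives
    d/dθ( z' / sqrt(25 + z'^2) ) = 0,
so z' is constant. Integrating once:
    z(θ) = a θ + b,
a helix on the cylinder (a straight line when the cylinder is unrolled). The constants a, b are determined by the endpoint conditions.
With endpoint conditions z(0) = 1 and z(2π) = 2: from z(0) = b we get b = 1, and a·2π + 1 = 2 gives a = 1/(2π), so
    z(θ) = (1/(2π)) θ + 1.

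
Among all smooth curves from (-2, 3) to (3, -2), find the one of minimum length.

Arc-length functional: J[y] = ∫ sqrt(1 + (y')^2) dx.
Lagrangian L = sqrt(1 + (y')^2) has no explicit y dependence, so ∂L/∂y = 0 and the Euler-Lagrange equation gives
    d/dx( y' / sqrt(1 + (y')^2) ) = 0  ⇒  y' / sqrt(1 + (y')^2) = const.
Hence y' is constant, so y(x) is affine.
Fitting the endpoints (-2, 3) and (3, -2):
    slope m = ((-2) − 3) / (3 − (-2)) = -1,
    intercept c = 3 − m·(-2) = 1.
Extremal: y(x) = -x + 1.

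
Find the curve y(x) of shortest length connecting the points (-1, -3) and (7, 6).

Arc-length functional: J[y] = ∫ sqrt(1 + (y')^2) dx.
Lagrangian L = sqrt(1 + (y')^2) has no explicit y dependence, so ∂L/∂y = 0 and the Euler-Lagrange equation gives
    d/dx( y' / sqrt(1 + (y')^2) ) = 0  ⇒  y' / sqrt(1 + (y')^2) = const.
Hence y' is constant, so y(x) is affine.
Fitting the endpoints (-1, -3) and (7, 6):
    slope m = (6 − (-3)) / (7 − (-1)) = 9/8,
    intercept c = (-3) − m·(-1) = -15/8.
Extremal: y(x) = (9/8) x - 15/8.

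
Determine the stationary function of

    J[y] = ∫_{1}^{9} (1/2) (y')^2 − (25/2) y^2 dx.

The Lagrangian is L = (1/2) (y')^2 − (25/2) y^2.
Compute ∂L/∂y = -25y, ∂L/∂y' = y'.
The Euler-Lagrange equation d/dx(∂L/∂y') − ∂L/∂y = 0 reduces to
    y'' + 25 y = 0.
Its general solution is
    y(x) = A sin(5x) + B cos(5x),
with A, B fixed by the endpoint conditions.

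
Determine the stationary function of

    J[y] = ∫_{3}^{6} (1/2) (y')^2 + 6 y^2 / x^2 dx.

The Lagrangian is L = (1/2) (y')^2 + 6 y^2 / x^2.
Compute ∂L/∂y = 12y/x^2, ∂L/∂y' = y'.
The Euler-Lagrange equation d/dx(∂L/∂y') − ∂L/∂y = 0 reduces to
    y'' − 12/x^2 · y = 0  (x > 0).
Its general solution is
    y(x) = A x^4 + B x^(-3),
with A, B fixed by the endpoint conditions.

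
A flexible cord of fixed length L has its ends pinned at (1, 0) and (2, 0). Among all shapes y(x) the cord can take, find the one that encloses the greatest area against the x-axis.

Set up the augmented Lagrangian using a multiplier λ for the length constraint:
    F(y, y') = y − λ sqrt(1 + y'^2).
F has no explicit x dependence, so the Beltrami identity yields a first integral
    F − y' ∂F/∂y' = C.
Compute ∂F/∂y' = −λ y' / sqrt(1 + y'^2). Then
    y − λ sqrt(1 + y'^2) + λ y'^2 / sqrt(1 + y'^2) = C
    ⇒  y − λ / sqrt(1 + y'^2) = C.
Solving for y' and integrating gives
    (x − a)^2 + (y − b)^2 = λ^2,
a circular arc of radius λ. The constants a, b are determined by the endpoint conditions y(1) = y(2) = 0, and λ is fixed implicitly by the length constraint
    ∫_{1}^{2} sqrt(1 + y'^2) dx = L.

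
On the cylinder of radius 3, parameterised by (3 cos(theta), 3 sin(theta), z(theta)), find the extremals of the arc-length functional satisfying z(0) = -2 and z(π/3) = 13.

Parameterise the cylinder of radius R = 3 as
    r(θ) = (3 cos θ, 3 sin θ, z(θ)).
The arc-length element is
    ds = sqrt(9 + (dz/dθ)^2) dθ,
so the Lagrangian is L = sqrt(9 + z'^2).
L depends on z' only, not on z or θ, so ∂L/∂z = 0 and
    ∂L/∂z' = z' / sqrt(9 + z'^2).
The Euler-Lagrange equation gives
    d/dθ( z' / sqrt(9 + z'^2) ) = 0,
so z' is constant. Integrating once:
    z(θ) = a θ + b,
a helix on the cylinder (a straight line when the cylinder is unrolled). The constants a, b are determined by the endpoint conditions.
With endpoint conditions z(0) = -2 and z(π/3) = 13: from z(0) = b we get b = -2, and a·π/3 + -2 = 13 gives a = 45/π, so
    z(θ) = (45/π) θ − 2.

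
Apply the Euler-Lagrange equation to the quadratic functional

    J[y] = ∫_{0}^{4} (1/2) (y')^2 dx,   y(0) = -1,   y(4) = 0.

The Lagrangian is L = (1/2) (y')^2.
Compute ∂L/∂y = 0, ∂L/∂y' = y'.
The Euler-Lagrange equation d/dx(∂L/∂y') − ∂L/∂y = 0 reduces to
    y'' = 0.
Its general solution is
    y(x) = A x + B,
with A, B fixed by the endpoint conditions.
Applying the endpoint conditions y(0) = -1 and y(4) = 0: solve A·0 + B = -1 and A·4 + B = 0. Subtracting gives A(4 − 0) = 0 − -1, so A = 1/4, and B = -1 − A·0 = -1. Therefore
    y(x) = (1/4) x - 1.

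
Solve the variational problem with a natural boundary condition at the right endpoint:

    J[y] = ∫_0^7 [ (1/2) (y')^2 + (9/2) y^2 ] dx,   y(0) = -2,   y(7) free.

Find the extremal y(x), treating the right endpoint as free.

The Lagrangian L = (1/2) (y')^2 + (9/2) y^2 gives
    ∂L/∂y = 9 y,   ∂L/∂y' = y'.
Euler-Lagrange: y'' − 9 y = 0.
With k = 3, the general solution is
    y(x) = A cosh(3 x) + B sinh(3 x).
Fixed left endpoint y(0) = -2 ⇒ A = -2.
The right endpoint x = 7 is free, so the natural (transversality) condition is ∂L/∂y' |_{x=7} = 0, i.e. y'(7) = 0.
Compute y'(x) = A k sinh(k x) + B k cosh(k x), so
    y'(7) = A k sinh(k·7) + B k cosh(k·7) = 0
    ⇒ B = −A tanh(k·7) = 2 tanh(3·7).
Therefore the extremal is
    y(x) = −2 cosh(3 x) + 2 tanh(3·7) sinh(3 x).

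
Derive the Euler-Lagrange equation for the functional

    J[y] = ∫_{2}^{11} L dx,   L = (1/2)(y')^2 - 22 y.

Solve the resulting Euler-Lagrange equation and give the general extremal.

The Lagrangian is L = (1/2)(y')^2 - 22 y.
∂L/∂y = -22.
∂L/∂y' = y'.
The Euler-Lagrange equation d/dx(∂L/∂y') − ∂L/∂y = 0 becomes:
    y'' + 22 = 0
General solution: y(x) = -11 x^2 + A x + B, where A and B are arbitrary constants fixed by the endpoint conditions.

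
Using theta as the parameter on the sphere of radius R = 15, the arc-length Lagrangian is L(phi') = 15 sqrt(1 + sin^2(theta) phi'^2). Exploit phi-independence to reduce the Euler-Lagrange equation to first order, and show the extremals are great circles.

On the sphere of radius R = 15 with spherical coordinates (θ, φ), the induced metric is
    ds^2 = 225(dθ^2 + sin^2(θ) dφ^2).
Parameterise by θ; the arc-length functional is
    J[φ] = ∫ 15 sqrt(1 + sin^2(θ) (dφ/dθ)^2) dθ,
so L = 15 sqrt(1 + sin^2(θ) φ'^2). Compute
    ∂L/∂φ = 0  (L has no explicit φ dependence),
    ∂L/∂φ' = 15 sin^2(θ) φ' / sqrt(1 + sin^2(θ) φ'^2).
Since ∂L/∂φ = 0, the Euler-Lagrange equation
    d/dθ(∂L/∂φ') − ∂L/∂φ = 0
reduces to d/dθ(∂L/∂φ') = 0, i.e. the momentum conjugate to φ is conserved:
    15 sin^2(θ) φ' / sqrt(1 + sin^2(θ) φ'^2) = C.
The overall factor of 15 is constant, so dividing through gives Clairaut's relation sin^2(θ) φ' / sqrt(1 + sin^2(θ) φ'^2) = C' (with C' = C/15). Solving for φ' and integrating gives the great-circle family
    cot(θ) = A cos(φ − φ_0),
i.e. the intersection of the sphere with a plane through the origin. The two constants A and φ_0 (equivalently C and one phase) are fixed by the two endpoint conditions.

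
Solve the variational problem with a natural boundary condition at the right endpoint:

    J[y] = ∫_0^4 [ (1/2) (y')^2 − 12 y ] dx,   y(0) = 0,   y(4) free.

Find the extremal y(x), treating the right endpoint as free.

The Lagrangian L = (1/2) (y')^2 − 12 y gives
    ∂L/∂y = −12,   ∂L/∂y' = y'.
Euler-Lagrange: d/dx(y') − (−12) = 0, i.e. y'' + 12 = 0, so
    y(x) = −(12/2) x^2 + C1 x + C2.
Fixed left endpoint y(0) = 0 ⇒ C2 = 0.
The right endpoint x = 4 is free, so the natural (transversality) condition is ∂L/∂y' |_{x=4} = 0, i.e. y'(4) = 0.
Compute y'(x) = −12 x + C1, so y'(4) = −48 + C1 = 0 ⇒ C1 = 48.
Therefore the extremal is
    y(x) = −6 x^2 + 48 x.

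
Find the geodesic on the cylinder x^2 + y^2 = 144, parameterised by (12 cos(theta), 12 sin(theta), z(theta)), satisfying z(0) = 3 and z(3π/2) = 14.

Parameterise the cylinder of radius R = 12 as
    r(θ) = (12 cos θ, 12 sin θ, z(θ)).
The arc-length element is
    ds = sqrt(144 + (dz/dθ)^2) dθ,
so the Lagrangian is L = sqrt(144 + z'^2).
L depends on z' only, not on z or θ, so ∂L/∂z = 0 and
    ∂L/∂z' = z' / sqrt(144 + z'^2).
The Euler-Lagrange equation gives
    d/dθ( z' / sqrt(144 + z'^2) ) = 0,
so z' is constant. Integrating once:
    z(θ) = a θ + b,
a helix on the cylinder (a straight line when the cylinder is unrolled). The constants a, b are determined by the endpoint conditions.
With endpoint conditions z(0) = 3 and z(3π/2) = 14: from z(0) = b we get b = 3, and a·3π/2 + 3 = 14 gives a = 22/(3π), so
    z(θ) = (22/(3π)) θ + 3.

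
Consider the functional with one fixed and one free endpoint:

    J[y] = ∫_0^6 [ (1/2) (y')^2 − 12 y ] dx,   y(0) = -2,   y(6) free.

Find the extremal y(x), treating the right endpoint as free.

The Lagrangian L = (1/2) (y')^2 − 12 y gives
    ∂L/∂y = −12,   ∂L/∂y' = y'.
Euler-Lagrange: d/dx(y') − (−12) = 0, i.e. y'' + 12 = 0, so
    y(x) = −(12/2) x^2 + C1 x + C2.
Fixed left endpoint y(0) = -2 ⇒ C2 = -2.
The right endpoint x = 6 is free, so the natural (transversality) condition is ∂L/∂y' |_{x=6} = 0, i.e. y'(6) = 0.
Compute y'(x) = −12 x + C1, so y'(6) = −72 + C1 = 0 ⇒ C1 = 72.
Therefore the extremal is
    y(x) = −6 x^2 + 72 x − 2.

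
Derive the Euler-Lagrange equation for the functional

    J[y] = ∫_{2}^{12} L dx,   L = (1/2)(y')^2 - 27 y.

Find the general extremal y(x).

The Lagrangian is L = (1/2)(y')^2 - 27 y.
∂L/∂y = -27.
∂L/∂y' = y'.
The Euler-Lagrange equation d/dx(∂L/∂y') − ∂L/∂y = 0 becomes:
    y'' + 27 = 0
General solution: y(x) = -(27/2) x^2 + A x + B, where A and B are arbitrary constants fixed by the endpoint conditions.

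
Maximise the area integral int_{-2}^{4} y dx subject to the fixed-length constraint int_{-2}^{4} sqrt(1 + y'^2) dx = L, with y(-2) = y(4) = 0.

Set up the augmented Lagrangian using a multiplier λ for the length constraint:
    F(y, y') = y − λ sqrt(1 + y'^2).
F has no explicit x dependence, so the Beltrami identity yields a first integral
    F − y' ∂F/∂y' = C.
Compute ∂F/∂y' = −λ y' / sqrt(1 + y'^2). Then
    y − λ sqrt(1 + y'^2) + λ y'^2 / sqrt(1 + y'^2) = C
    ⇒  y − λ / sqrt(1 + y'^2) = C.
Solving for y' and integrating gives
    (x − a)^2 + (y − b)^2 = λ^2,
a circular arc of radius λ. The constants a, b are determined by the endpoint conditions y(-2) = y(4) = 0, and λ is fixed implicitly by the length constraint
    ∫_{-2}^{4} sqrt(1 + y'^2) dx = L.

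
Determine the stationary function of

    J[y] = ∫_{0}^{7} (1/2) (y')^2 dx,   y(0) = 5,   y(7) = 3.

The Lagrangian is L = (1/2) (y')^2.
Compute ∂L/∂y = 0, ∂L/∂y' = y'.
The Euler-Lagrange equation d/dx(∂L/∂y') − ∂L/∂y = 0 reduces to
    y'' = 0.
Its general solution is
    y(x) = A x + B,
with A, B fixed by the endpoint conditions.
Applying the endpoint conditions y(0) = 5 and y(7) = 3: solve A·0 + B = 5 and A·7 + B = 3. Subtracting gives A(7 − 0) = 3 − 5, so A = -2/7, and B = 5 − A·0 = 5. Therefore
    y(x) = (-2/7) x + 5.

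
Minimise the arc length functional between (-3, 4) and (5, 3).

Arc-length functional: J[y] = ∫ sqrt(1 + (y')^2) dx.
Lagrangian L = sqrt(1 + (y')^2) has no explicit y dependence, so ∂L/∂y = 0 and the Euler-Lagrange equation gives
    d/dx( y' / sqrt(1 + (y')^2) ) = 0  ⇒  y' / sqrt(1 + (y')^2) = const.
Hence y' is constant, so y(x) is affine.
Fitting the endpoints (-3, 4) and (5, 3):
    slope m = (3 − 4) / (5 − (-3)) = -1/8,
    intercept c = 4 − m·(-3) = 29/8.
Extremal: y(x) = (-1/8) x + 29/8.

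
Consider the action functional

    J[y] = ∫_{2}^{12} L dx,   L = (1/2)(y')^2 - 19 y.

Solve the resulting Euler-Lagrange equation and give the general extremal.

The Lagrangian is L = (1/2)(y')^2 - 19 y.
∂L/∂y = -19.
∂L/∂y' = y'.
The Euler-Lagrange equation d/dx(∂L/∂y') − ∂L/∂y = 0 becomes:
    y'' + 19 = 0
General solution: y(x) = -(19/2) x^2 + A x + B, where A and B are arbitrary constants fixed by the endpoint conditions.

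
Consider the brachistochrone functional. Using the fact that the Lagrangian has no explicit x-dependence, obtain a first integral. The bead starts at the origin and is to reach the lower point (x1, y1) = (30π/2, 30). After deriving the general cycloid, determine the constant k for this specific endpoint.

The Lagrangian L = sqrt((1 + y'^2) / y) has no explicit x dependence, so the Beltrami identity applies:
    L − y' ∂L/∂y' = C.
Compute ∂L/∂y' = y' / sqrt(y (1 + y'^2)).
Substitute:
    sqrt((1 + y'^2)/y) − y'·y' / sqrt(y (1 + y'^2))
    = (1 + y'^2) / sqrt(y (1 + y'^2)) − y'^2 / sqrt(y (1 + y'^2))
    = 1 / sqrt(y (1 + y'^2)) = C.
Squaring and rearranging gives the first integral
    y (1 + y'^2) = 1/C^2 =: k   (constant).
Solving this first-order ODE by the substitution
    y = (k/2)(1 − cos θ)
yields the cycloid parameterisation
    x(θ) = (k/2)(θ − sin θ),   y(θ) = (k/2)(1 − cos θ).
The constant k is fixed by the endpoint condition.
Now fit the given lower endpoint (x1, y1) = (30π/2, 30). At the bottom of the first arch (θ = π), the parametric equations give
    y(π) = (k/2)(1 − cos π) = k,
    x(π) = (k/2)(π − sin π) = kπ/2.
Matching y(π) = 30 gives k = 30, consistent with x(π) = 30π/2. Therefore the specific cycloid is
    x(θ) = (30/2)(θ − sin θ),   y(θ) = (30/2)(1 − cos θ).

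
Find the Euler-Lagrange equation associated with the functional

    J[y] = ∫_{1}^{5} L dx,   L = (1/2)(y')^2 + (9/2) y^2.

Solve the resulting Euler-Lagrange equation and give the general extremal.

The Lagrangian is L = (1/2)(y')^2 + (9/2) y^2.
∂L/∂y = 9y.
∂L/∂y' = y'.
The Euler-Lagrange equation d/dx(∂L/∂y') − ∂L/∂y = 0 becomes:
    y'' - 9 y = 0
General solution: y(x) = A e^(3x) + B e^(-3x), where A and B are arbitrary constants fixed by the endpoint conditions.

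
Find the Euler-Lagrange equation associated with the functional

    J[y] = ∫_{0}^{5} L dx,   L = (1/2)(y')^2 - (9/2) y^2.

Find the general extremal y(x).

The Lagrangian is L = (1/2)(y')^2 - (9/2) y^2.
∂L/∂y = -9y.
∂L/∂y' = y'.
The Euler-Lagrange equation d/dx(∂L/∂y') − ∂L/∂y = 0 becomes:
    y'' + 9 y = 0
General solution: y(x) = A sin(3x) + B cos(3x), where A and B are arbitrary constants fixed by the endpoint conditions.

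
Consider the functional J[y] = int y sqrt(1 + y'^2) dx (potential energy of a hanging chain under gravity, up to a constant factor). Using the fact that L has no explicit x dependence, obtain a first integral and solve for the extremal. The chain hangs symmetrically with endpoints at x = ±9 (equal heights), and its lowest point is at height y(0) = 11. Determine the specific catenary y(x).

The Lagrangian L(y, y') = y sqrt(1 + y'^2) has no explicit x dependence, so the Beltrami identity applies:
    L − y' ∂L/∂y' = C.
Compute ∂L/∂y' = y · y' / sqrt(1 + y'^2). Then
    L − y' ∂L/∂y'
    = y sqrt(1 + y'^2) − y · y'^2 / sqrt(1 + y'^2)
    = y (1 + y'^2 − y'^2) / sqrt(1 + y'^2)
    = y / sqrt(1 + y'^2) = C.
Squaring gives y^2 = C^2 (1 + y'^2), i.e.
    y'^2 = y^2 / C^2 − 1.
Separating variables,
    dy / sqrt(y^2 − C^2) = dx / C,
and integrating gives arccosh(y / C) = (x − a)/C, so
    y(x) = C cosh((x − a)/C),
the catenary. The constants C and a are fixed by the two endpoint conditions (and, for the hanging-chain problem, the length constraint selects C).
Now fit the given data. The endpoints x = ±9 are symmetric at equal height, so the catenary is even about its minimum: a = 0 and y(x) = C cosh(x/C). The lowest point is y(0) = C cosh(0) = C, and we are told y(0) = 11, so C = 11. Therefore
    y(x) = 11 cosh(x/11),
and at the endpoints
    y(±9) = 11 cosh(9/11).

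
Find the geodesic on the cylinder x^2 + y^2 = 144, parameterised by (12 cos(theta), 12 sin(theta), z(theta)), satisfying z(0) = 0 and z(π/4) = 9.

Parameterise the cylinder of radius R = 12 as
    r(θ) = (12 cos θ, 12 sin θ, z(θ)).
The arc-length element is
    ds = sqrt(144 + (dz/dθ)^2) dθ,
so the Lagrangian is L = sqrt(144 + z'^2).
L depends on z' only, not on z or θ, so ∂L/∂z = 0 and
    ∂L/∂z' = z' / sqrt(144 + z'^2).
The Euler-Lagrange equation gives
    d/dθ( z' / sqrt(144 + z'^2) ) = 0,
so z' is constant. Integrating once:
    z(θ) = a θ + b,
a helix on the cylinder (a straight line when the cylinder is unrolled). The constants a, b are determined by the endpoint conditions.
With endpoint conditions z(0) = 0 and z(π/4) = 9: from z(0) = b we get b = 0, and a·π/4 + 0 = 9 gives a = 36/π, so
    z(θ) = (36/π) θ.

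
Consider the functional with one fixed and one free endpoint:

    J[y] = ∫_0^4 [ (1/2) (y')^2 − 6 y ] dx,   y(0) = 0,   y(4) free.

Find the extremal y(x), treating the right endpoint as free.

The Lagrangian L = (1/2) (y')^2 − 6 y gives
    ∂L/∂y = −6,   ∂L/∂y' = y'.
Euler-Lagrange: d/dx(y') − (−6) = 0, i.e. y'' + 6 = 0, so
    y(x) = −(6/2) x^2 + C1 x + C2.
Fixed left endpoint y(0) = 0 ⇒ C2 = 0.
The right endpoint x = 4 is free, so the natural (transversality) condition is ∂L/∂y' |_{x=4} = 0, i.e. y'(4) = 0.
Compute y'(x) = −6 x + C1, so y'(4) = −24 + C1 = 0 ⇒ C1 = 24.
Therefore the extremal is
    y(x) = −3 x^2 + 24 x.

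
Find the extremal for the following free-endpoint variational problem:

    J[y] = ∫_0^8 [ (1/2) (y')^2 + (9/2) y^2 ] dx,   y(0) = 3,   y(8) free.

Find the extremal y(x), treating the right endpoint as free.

The Lagrangian L = (1/2) (y')^2 + (9/2) y^2 gives
    ∂L/∂y = 9 y,   ∂L/∂y' = y'.
Euler-Lagrange: y'' − 9 y = 0.
With k = 3, the general solution is
    y(x) = A cosh(3 x) + B sinh(3 x).
Fixed left endpoint y(0) = 3 ⇒ A = 3.
The right endpoint x = 8 is free, so the natural (transversality) condition is ∂L/∂y' |_{x=8} = 0, i.e. y'(8) = 0.
Compute y'(x) = A k sinh(k x) + B k cosh(k x), so
    y'(8) = A k sinh(k·8) + B k cosh(k·8) = 0
    ⇒ B = −A tanh(k·8) = − 3 tanh(3·8).
Therefore the extremal is
    y(x) = 3 cosh(3 x) − 3 tanh(3·8) sinh(3 x).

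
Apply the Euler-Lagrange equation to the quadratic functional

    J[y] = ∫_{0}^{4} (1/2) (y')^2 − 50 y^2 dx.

The Lagrangian is L = (1/2) (y')^2 − 50 y^2.
Compute ∂L/∂y = -100y, ∂L/∂y' = y'.
The Euler-Lagrange equation d/dx(∂L/∂y') − ∂L/∂y = 0 reduces to
    y'' + 100 y = 0.
Its general solution is
    y(x) = A sin(10x) + B cos(10x),
with A, B fixed by the endpoint conditions.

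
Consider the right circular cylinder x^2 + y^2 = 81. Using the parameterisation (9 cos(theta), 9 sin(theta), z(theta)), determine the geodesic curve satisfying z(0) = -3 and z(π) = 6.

Parameterise the cylinder of radius R = 9 as
    r(θ) = (9 cos θ, 9 sin θ, z(θ)).
The arc-length element is
    ds = sqrt(81 + (dz/dθ)^2) dθ,
so the Lagrangian is L = sqrt(81 + z'^2).
L depends on z' only, not on z or θ, so ∂L/∂z = 0 and
    ∂L/∂z' = z' / sqrt(81 + z'^2).
The Euler-Lagrange equation gives
    d/dθ( z' / sqrt(81 + z'^2) ) = 0,
so z' is constant. Integrating once:
    z(θ) = a θ + b,
a helix on the cylinder (a straight line when the cylinder is unrolled). The constants a, b are determined by the endpoint conditions.
With endpoint conditions z(0) = -3 and z(π) = 6: from z(0) = b we get b = -3, and a·π + -3 = 6 gives a = 9/π, so
    z(θ) = (9/π) θ − 3.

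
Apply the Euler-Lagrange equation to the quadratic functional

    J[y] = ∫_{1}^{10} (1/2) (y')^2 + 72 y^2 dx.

The Lagrangian is L = (1/2) (y')^2 + 72 y^2.
Compute ∂L/∂y = 144y, ∂L/∂y' = y'.
The Euler-Lagrange equation d/dx(∂L/∂y') − ∂L/∂y = 0 reduces to
    y'' − 144 y = 0.
Its general solution is
    y(x) = A e^(12x) + B e^(−12x),
with A, B fixed by the endpoint conditions.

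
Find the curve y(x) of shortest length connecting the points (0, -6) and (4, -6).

Arc-length functional: J[y] = ∫ sqrt(1 + (y')^2) dx.
Lagrangian L = sqrt(1 + (y')^2) has no explicit y dependence, so ∂L/∂y = 0 and the Euler-Lagrange equation gives
    d/dx( y' / sqrt(1 + (y')^2) ) = 0  ⇒  y' / sqrt(1 + (y')^2) = const.
Hence y' is constant, so y(x) is affine.
Fitting the endpoints (0, -6) and (4, -6):
    slope m = ((-6) − (-6)) / (4 − 0) = 0,
    intercept c = (-6) − m·0 = -6.
Extremal: y(x) = -6.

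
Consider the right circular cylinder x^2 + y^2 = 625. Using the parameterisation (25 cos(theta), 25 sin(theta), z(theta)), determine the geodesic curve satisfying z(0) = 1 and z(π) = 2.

Parameterise the cylinder of radius R = 25 as
    r(θ) = (25 cos θ, 25 sin θ, z(θ)).
The arc-length element is
    ds = sqrt(625 + (dz/dθ)^2) dθ,
so the Lagrangian is L = sqrt(625 + z'^2).
L depends on z' only, not on z or θ, so ∂L/∂z = 0 and
    ∂L/∂z' = z' / sqrt(625 + z'^2).
The Euler-Lagrange equation gives
    d/dθ( z' / sqrt(625 + z'^2) ) = 0,
so z' is constant. Integrating once:
    z(θ) = a θ + b,
a helix on the cylinder (a straight line when the cylinder is unrolled). The constants a, b are determined by the endpoint conditions.
With endpoint conditions z(0) = 1 and z(π) = 2: from z(0) = b we get b = 1, and a·π + 1 = 2 gives a = 1/π, so
    z(θ) = (1/π) θ + 1.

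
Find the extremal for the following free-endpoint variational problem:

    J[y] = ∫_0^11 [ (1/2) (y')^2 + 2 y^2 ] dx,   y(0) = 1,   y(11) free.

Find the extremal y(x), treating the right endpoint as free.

The Lagrangian L = (1/2) (y')^2 + 2 y^2 gives
    ∂L/∂y = 4 y,   ∂L/∂y' = y'.
Euler-Lagrange: y'' − 4 y = 0.
With k = 2, the general solution is
    y(x) = A cosh(2 x) + B sinh(2 x).
Fixed left endpoint y(0) = 1 ⇒ A = 1.
The right endpoint x = 11 is free, so the natural (transversality) condition is ∂L/∂y' |_{x=11} = 0, i.e. y'(11) = 0.
Compute y'(x) = A k sinh(k x) + B k cosh(k x), so
    y'(11) = A k sinh(k·11) + B k cosh(k·11) = 0
    ⇒ B = −A tanh(k·11) = − tanh(2·11).
Therefore the extremal is
    y(x) = cosh(2 x) − tanh(2·11) sinh(2 x).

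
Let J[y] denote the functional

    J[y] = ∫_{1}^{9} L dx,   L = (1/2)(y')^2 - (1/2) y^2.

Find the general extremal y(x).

The Lagrangian is L = (1/2)(y')^2 - (1/2) y^2.
∂L/∂y = -y.
∂L/∂y' = y'.
The Euler-Lagrange equation d/dx(∂L/∂y') − ∂L/∂y = 0 becomes:
    y'' + y = 0
General solution: y(x) = A sin(x) + B cos(x), where A and B are arbitrary constants fixed by the endpoint conditions.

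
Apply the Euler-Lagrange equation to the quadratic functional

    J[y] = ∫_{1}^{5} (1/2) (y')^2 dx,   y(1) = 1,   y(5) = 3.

The Lagrangian is L = (1/2) (y')^2.
Compute ∂L/∂y = 0, ∂L/∂y' = y'.
The Euler-Lagrange equation d/dx(∂L/∂y') − ∂L/∂y = 0 reduces to
    y'' = 0.
Its general solution is
    y(x) = A x + B,
with A, B fixed by the endpoint conditions.
Applying the endpoint conditions y(1) = 1 and y(5) = 3: solve A·1 + B = 1 and A·5 + B = 3. Subtracting gives A(5 − 1) = 3 − 1, so A = 1/2, and B = 1 − A·1 = 1/2. Therefore
    y(x) = (1/2) x + 1/2.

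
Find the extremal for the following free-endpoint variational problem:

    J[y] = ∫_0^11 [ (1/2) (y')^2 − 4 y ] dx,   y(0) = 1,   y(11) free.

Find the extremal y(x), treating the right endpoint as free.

The Lagrangian L = (1/2) (y')^2 − 4 y gives
    ∂L/∂y = −4,   ∂L/∂y' = y'.
Euler-Lagrange: d/dx(y') − (−4) = 0, i.e. y'' + 4 = 0, so
    y(x) = −(4/2) x^2 + C1 x + C2.
Fixed left endpoint y(0) = 1 ⇒ C2 = 1.
The right endpoint x = 11 is free, so the natural (transversality) condition is ∂L/∂y' |_{x=11} = 0, i.e. y'(11) = 0.
Compute y'(x) = −4 x + C1, so y'(11) = −44 + C1 = 0 ⇒ C1 = 44.
Therefore the extremal is
    y(x) = −2 x^2 + 44 x + 1.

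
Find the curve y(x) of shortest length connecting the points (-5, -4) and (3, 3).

Arc-length functional: J[y] = ∫ sqrt(1 + (y')^2) dx.
Lagrangian L = sqrt(1 + (y')^2) has no explicit y dependence, so ∂L/∂y = 0 and the Euler-Lagrange equation gives
    d/dx( y' / sqrt(1 + (y')^2) ) = 0  ⇒  y' / sqrt(1 + (y')^2) = const.
Hence y' is constant, so y(x) is affine.
Fitting the endpoints (-5, -4) and (3, 3):
    slope m = (3 − (-4)) / (3 − (-5)) = 7/8,
    intercept c = (-4) − m·(-5) = 3/8.
Extremal: y(x) = (7/8) x + 3/8.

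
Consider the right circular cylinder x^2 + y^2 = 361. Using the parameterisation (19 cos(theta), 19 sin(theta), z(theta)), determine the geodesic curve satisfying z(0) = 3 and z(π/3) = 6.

Parameterise the cylinder of radius R = 19 as
    r(θ) = (19 cos θ, 19 sin θ, z(θ)).
The arc-length element is
    ds = sqrt(361 + (dz/dθ)^2) dθ,
so the Lagrangian is L = sqrt(361 + z'^2).
L depends on z' only, not on z or θ, so ∂L/∂z = 0 and
    ∂L/∂z' = z' / sqrt(361 + z'^2).
The Euler-Lagrange equation gives
    d/dθ( z' / sqrt(361 + z'^2) ) = 0,
so z' is constant. Integrating once:
    z(θ) = a θ + b,
a helix on the cylinder (a straight line when the cylinder is unrolled). The constants a, b are determined by the endpoint conditions.
With endpoint conditions z(0) = 3 and z(π/3) = 6: from z(0) = b we get b = 3, and a·π/3 + 3 = 6 gives a = 9/π, so
    z(θ) = (9/π) θ + 3.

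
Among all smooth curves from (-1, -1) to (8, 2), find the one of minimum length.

Arc-length functional: J[y] = ∫ sqrt(1 + (y')^2) dx.
Lagrangian L = sqrt(1 + (y')^2) has no explicit y dependence, so ∂L/∂y = 0 and the Euler-Lagrange equation gives
    d/dx( y' / sqrt(1 + (y')^2) ) = 0  ⇒  y' / sqrt(1 + (y')^2) = const.
Hence y' is constant, so y(x) is affine.
Fitting the endpoints (-1, -1) and (8, 2):
    slope m = (2 − (-1)) / (8 − (-1)) = 1/3,
    intercept c = (-1) − m·(-1) = -2/3.
Extremal: y(x) = (1/3) x - 2/3.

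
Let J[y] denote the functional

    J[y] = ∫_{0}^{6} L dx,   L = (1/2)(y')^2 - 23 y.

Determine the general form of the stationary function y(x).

The Lagrangian is L = (1/2)(y')^2 - 23 y.
∂L/∂y = -23.
∂L/∂y' = y'.
The Euler-Lagrange equation d/dx(∂L/∂y') − ∂L/∂y = 0 becomes:
    y'' + 23 = 0
General solution: y(x) = -(23/2) x^2 + A x + B, where A and B are arbitrary constants fixed by the endpoint conditions.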